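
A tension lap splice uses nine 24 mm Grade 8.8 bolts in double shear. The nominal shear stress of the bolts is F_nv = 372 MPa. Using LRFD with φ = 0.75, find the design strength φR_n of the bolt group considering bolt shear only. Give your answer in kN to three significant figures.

A_b = π × 24² / 4 = 452.4 mm².
R_n = F_nv · A_b · n · n_s = 372 × 452.4 × 9 × 2 / 1000 = 3029 kN.
Design strength φR_n = 0.75 × 3029 = 2270 kN.

2270 kN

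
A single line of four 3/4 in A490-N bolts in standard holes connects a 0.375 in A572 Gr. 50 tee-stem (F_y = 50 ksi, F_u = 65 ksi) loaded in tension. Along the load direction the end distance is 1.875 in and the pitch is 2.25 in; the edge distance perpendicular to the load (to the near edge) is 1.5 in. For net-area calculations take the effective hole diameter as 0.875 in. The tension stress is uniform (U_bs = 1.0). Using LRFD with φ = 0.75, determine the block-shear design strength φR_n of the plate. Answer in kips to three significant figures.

80.4 kips

Shear plane L_v = 1.875 + 3·2.25 = 8.625 in; A_gv = 8.625 × 0.375 = 3.234 in².
A_nv = (8.625 − 3.5·0.875) × 0.375 = 2.086 in².
A_nt = (1.5 − 0.5·0.875) × 0.375 = 0.3984 in².
0.6 F_u A_nv = 81.35 kips; 0.6 F_y A_gv = 97.03 kips → shear rupture governs the shear term.
R_n = 81.35 + 1.0 × 65 × 0.3984 = 107.2 kips.
Design strength φR_n = 0.75 × 107.2 = 80.4 kips.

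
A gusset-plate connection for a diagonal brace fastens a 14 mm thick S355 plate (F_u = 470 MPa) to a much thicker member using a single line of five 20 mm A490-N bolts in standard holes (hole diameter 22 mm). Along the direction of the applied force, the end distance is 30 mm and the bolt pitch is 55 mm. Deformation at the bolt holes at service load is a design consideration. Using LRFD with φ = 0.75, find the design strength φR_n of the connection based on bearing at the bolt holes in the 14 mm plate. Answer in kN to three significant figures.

Per bolt r_n = 1.2 l_c t F_u ≤ 2.4 d t F_u; upper limit = 2.4 × 20 × 14 × 470 / 1000 = 315.8 kN.
Edge bolt: l_c = 30 − 22/2 = 19 mm → 1.2 × 19 × 14 × 470 / 1000 = 150 → r_n = 150 kN.
Interior bolts: l_c = 55 − 22 = 33 mm → 1.2 × 33 × 14 × 470 / 1000 = 260.6 → r_n = 260.6 kN.
R_n = 1 × 150 + 4 × 260.6 = 1192 kN.
Design strength φR_n = 0.75 × 1192 = 894 kN.

894 kN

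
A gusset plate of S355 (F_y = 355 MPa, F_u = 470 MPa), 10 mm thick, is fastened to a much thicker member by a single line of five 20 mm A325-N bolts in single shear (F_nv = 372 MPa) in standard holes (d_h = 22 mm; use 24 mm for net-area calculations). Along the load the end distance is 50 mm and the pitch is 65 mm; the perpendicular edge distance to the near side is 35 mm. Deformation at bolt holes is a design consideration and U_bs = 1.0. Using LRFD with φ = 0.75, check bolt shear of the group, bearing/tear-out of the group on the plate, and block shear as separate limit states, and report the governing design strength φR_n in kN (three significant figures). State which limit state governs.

Bolt shear: A_b = π·20²/4 = 314.2 mm²; R_n = 372 × 314.2 × 5 × 1 / 1000 = 584.3 kN → 0.75 × 584.3 = 438 kN.
Bearing: edge l_c = 39, r_n = 220 kN; interior l_c = 43, r_n = 225.6 kN; R_n = 220 + 4·225.6 = 1122 kN → 842 kN.
Block shear: A_gv = 3100, A_nv = 2020, A_nt = 230 mm²; R_n = min(0.6F_uA_nv, 0.6F_yA_gv) + U_bs·F_u·A_nt = 677.7 kN → 508 kN.
Bolt shear governs: 438 kN.

438 kN (bolt shear governs)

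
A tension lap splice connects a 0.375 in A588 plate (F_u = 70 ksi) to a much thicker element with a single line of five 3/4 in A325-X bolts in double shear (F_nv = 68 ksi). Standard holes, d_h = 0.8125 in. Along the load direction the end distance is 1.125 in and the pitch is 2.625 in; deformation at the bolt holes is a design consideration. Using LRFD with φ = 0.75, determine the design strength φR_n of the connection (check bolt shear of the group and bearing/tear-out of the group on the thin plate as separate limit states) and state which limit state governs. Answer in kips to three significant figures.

159 kips (bearing governs)

Bolt shear: A_b = π·0.75²/4 = 0.4418 in²; R_n = 68 × 0.4418 × 5 × 2 = 300.4 kips → 0.75 × 300.4 = 225 kips.
Bearing (1.2 l_c t F_u ≤ 2.4 d t F_u): upper limit = 2.4·0.75·0.375·70 = 47.25 kips.
  Edge l_c = 1.125 − 0.8125/2 = 0.7188 → r_n = 22.64 kips; interior l_c = 2.625 − 0.8125 = 1.812 → r_n = 47.25 kips.
  R_n,bearing = 1·22.64 + 4·47.25 = 211.6 kips → 0.75 × 211.6 = 159 kips.
Bearing governs: 159 kips.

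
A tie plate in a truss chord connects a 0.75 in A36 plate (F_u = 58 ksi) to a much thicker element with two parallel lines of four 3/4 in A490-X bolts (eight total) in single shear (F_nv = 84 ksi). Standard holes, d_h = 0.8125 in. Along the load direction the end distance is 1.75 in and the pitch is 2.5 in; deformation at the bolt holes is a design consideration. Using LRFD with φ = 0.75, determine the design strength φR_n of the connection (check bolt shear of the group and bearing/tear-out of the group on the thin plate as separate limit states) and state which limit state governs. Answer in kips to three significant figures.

Bolt shear: A_b = π·0.75²/4 = 0.4418 in²; R_n = 84 × 0.4418 × 8 × 1 = 296.9 kips → 0.75 × 296.9 = 223 kips.
Bearing (1.2 l_c t F_u ≤ 2.4 d t F_u): upper limit = 2.4·0.75·0.75·58 = 78.3 kips.
  Edge l_c = 1.75 − 0.8125/2 = 1.344 → r_n = 70.14 kips; interior l_c = 2.5 − 0.8125 = 1.688 → r_n = 78.3 kips.
  R_n,bearing = 2·70.14 + 6·78.3 = 610.1 kips → 0.75 × 610.1 = 458 kips.
Bolt shear governs: 223 kips.

223 kips (bolt shear governs)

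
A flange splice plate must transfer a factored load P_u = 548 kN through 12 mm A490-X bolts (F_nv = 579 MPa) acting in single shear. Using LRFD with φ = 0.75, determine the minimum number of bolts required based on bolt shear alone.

12 bolts

A_b = π·12²/4 = 113.1 mm².
Per-bolt design strength φR_n = 0.75 × 579 × 113.1 × 1 / 1000 = 49.11 kN.
n ≥ 548 / 49.11 = 11.16 → use 12 bolts.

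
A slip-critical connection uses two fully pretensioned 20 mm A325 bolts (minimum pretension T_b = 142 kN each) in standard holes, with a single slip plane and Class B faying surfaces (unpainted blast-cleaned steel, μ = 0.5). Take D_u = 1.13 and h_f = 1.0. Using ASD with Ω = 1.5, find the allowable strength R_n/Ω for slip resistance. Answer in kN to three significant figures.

107 kN

R_n = μ · D_u · h_f · T_b · n_s · n_b = 0.5 × 1.13 × 1.0 × 142 × 1 × 2 = 160.5 kN.
Allowable strength R_n/Ω = 160.5 / 1.5 = 107 kN.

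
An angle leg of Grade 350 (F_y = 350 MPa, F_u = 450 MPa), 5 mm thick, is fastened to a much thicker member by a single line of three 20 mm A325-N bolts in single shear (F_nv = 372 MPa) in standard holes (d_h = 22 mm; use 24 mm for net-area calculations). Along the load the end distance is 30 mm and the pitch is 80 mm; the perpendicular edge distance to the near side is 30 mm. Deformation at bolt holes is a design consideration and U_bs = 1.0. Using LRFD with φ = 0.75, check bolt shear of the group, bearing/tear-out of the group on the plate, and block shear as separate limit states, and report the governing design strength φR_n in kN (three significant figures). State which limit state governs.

162 kN (block shear governs)

Bolt shear: A_b = π·20²/4 = 314.2 mm²; R_n = 372 × 314.2 × 3 × 1 / 1000 = 350.6 kN → 0.75 × 350.6 = 263 kN.
Bearing: edge l_c = 19, r_n = 51.3 kN; interior l_c = 58, r_n = 108 kN; R_n = 51.3 + 2·108 = 267.3 kN → 200 kN.
Block shear: A_gv = 950, A_nv = 650, A_nt = 90 mm²; R_n = min(0.6F_uA_nv, 0.6F_yA_gv) + U_bs·F_u·A_nt = 216 kN → 162 kN.
Block shear governs: 162 kN.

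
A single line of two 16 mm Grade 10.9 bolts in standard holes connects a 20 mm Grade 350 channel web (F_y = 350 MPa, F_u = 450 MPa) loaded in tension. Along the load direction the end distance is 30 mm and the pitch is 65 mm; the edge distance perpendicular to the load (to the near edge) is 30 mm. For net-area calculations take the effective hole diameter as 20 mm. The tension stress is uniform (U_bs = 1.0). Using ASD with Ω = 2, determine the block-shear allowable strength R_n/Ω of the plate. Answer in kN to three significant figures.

266 kN

Shear plane L_v = 30 + 1·65 = 95 mm; A_gv = 95 × 20 = 1900 mm².
A_nv = (95 − 1.5·20) × 20 = 1300 mm².
A_nt = (30 − 0.5·20) × 20 = 400 mm².
0.6 F_u A_nv = 351 kN; 0.6 F_y A_gv = 399 kN → shear rupture governs the shear term.
R_n = 351 + 1.0 × 450 × 400 / 1000 = 531 kN.
Allowable strength R_n/Ω = 531 / 2 = 266 kN.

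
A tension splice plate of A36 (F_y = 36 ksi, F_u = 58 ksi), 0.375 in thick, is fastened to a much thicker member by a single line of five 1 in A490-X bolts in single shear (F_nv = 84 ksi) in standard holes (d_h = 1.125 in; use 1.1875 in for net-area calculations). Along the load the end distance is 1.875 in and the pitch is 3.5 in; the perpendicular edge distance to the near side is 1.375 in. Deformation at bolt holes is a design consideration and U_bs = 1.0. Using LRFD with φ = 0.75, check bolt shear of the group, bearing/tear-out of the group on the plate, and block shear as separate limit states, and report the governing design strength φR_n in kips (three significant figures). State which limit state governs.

Bolt shear: A_b = π·1²/4 = 0.7854 in²; R_n = 84 × 0.7854 × 5 × 1 = 329.9 kips → 0.75 × 329.9 = 247 kips.
Bearing: edge l_c = 1.312, r_n = 34.26 kips; interior l_c = 2.375, r_n = 52.2 kips; R_n = 34.26 + 4·52.2 = 243.1 kips → 182 kips.
Block shear: A_gv = 5.953, A_nv = 3.949, A_nt = 0.293 in²; R_n = min(0.6F_uA_nv, 0.6F_yA_gv) + U_bs·F_u·A_nt = 145.6 kips → 109 kips.
Block shear governs: 109 kips.

109 kips (block shear governs)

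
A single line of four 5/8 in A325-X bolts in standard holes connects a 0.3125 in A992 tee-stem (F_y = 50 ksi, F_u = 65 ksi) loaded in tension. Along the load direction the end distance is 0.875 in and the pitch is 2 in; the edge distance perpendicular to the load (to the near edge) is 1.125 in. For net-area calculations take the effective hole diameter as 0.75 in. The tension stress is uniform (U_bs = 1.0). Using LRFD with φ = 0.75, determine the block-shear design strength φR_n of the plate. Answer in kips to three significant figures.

Shear plane L_v = 0.875 + 3·2 = 6.875 in; A_gv = 6.875 × 0.3125 = 2.148 in².
A_nv = (6.875 − 3.5·0.75) × 0.3125 = 1.328 in².
A_nt = (1.125 − 0.5·0.75) × 0.3125 = 0.2344 in².
0.6 F_u A_nv = 51.8 kips; 0.6 F_y A_gv = 64.45 kips → shear rupture governs the shear term.
R_n = 51.8 + 1.0 × 65 × 0.2344 = 67.03 kips.
Design strength φR_n = 0.75 × 67.03 = 50.3 kips.

50.3 kips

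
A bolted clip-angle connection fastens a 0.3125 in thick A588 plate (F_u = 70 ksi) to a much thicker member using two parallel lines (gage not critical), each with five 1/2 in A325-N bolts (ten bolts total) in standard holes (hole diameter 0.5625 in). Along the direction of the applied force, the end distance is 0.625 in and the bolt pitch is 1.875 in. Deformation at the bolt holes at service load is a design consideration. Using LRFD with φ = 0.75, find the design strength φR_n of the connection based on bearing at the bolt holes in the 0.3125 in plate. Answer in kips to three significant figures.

Per bolt r_n = 1.2 l_c t F_u ≤ 2.4 d t F_u; upper limit = 2.4 × 0.5 × 0.3125 × 70 = 26.25 kips.
Edge bolt: l_c = 0.625 − 0.5625/2 = 0.3438 in → 1.2 × 0.3438 × 0.3125 × 70 = 9.023 → r_n = 9.023 kips.
Interior bolts: l_c = 1.875 − 0.5625 = 1.312 in → 1.2 × 1.312 × 0.3125 × 70 = 34.45 → r_n = 26.25 kips.
R_n = 2 × 9.023 + 8 × 26.25 = 228 kips.
Design strength φR_n = 0.75 × 228 = 171 kips.

171 kips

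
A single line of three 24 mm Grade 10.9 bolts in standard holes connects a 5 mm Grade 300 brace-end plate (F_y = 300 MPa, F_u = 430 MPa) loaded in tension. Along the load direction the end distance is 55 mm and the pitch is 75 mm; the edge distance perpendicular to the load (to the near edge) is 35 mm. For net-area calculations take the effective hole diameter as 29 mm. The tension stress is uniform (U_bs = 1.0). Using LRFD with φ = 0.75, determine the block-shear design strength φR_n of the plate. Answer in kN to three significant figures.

Shear plane L_v = 55 + 2·75 = 205 mm; A_gv = 205 × 5 = 1025 mm².
A_nv = (205 − 2.5·29) × 5 = 662.5 mm².
A_nt = (35 − 0.5·29) × 5 = 102.5 mm².
0.6 F_u A_nv = 170.9 kN; 0.6 F_y A_gv = 184.5 kN → shear rupture governs the shear term.
R_n = 170.9 + 1.0 × 430 × 102.5 / 1000 = 215 kN.
Design strength φR_n = 0.75 × 215 = 161 kN.

161 kN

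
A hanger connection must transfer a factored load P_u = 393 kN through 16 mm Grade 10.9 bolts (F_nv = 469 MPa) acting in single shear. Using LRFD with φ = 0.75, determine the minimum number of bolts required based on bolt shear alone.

A_b = π·16²/4 = 201.1 mm².
Per-bolt design strength φR_n = 0.75 × 469 × 201.1 × 1 / 1000 = 70.72 kN.
n ≥ 393 / 70.72 = 5.557 → use 6 bolts.

6 bolts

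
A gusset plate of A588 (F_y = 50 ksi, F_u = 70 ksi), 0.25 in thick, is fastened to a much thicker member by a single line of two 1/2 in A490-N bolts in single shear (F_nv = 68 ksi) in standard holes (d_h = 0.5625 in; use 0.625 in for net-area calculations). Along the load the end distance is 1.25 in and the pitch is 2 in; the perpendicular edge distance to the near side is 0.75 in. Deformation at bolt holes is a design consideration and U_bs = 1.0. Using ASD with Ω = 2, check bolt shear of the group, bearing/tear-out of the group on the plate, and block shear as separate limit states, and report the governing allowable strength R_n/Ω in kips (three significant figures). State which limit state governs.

13.4 kips (bolt shear governs)

Bolt shear: A_b = π·0.5²/4 = 0.1963 in²; R_n = 68 × 0.1963 × 2 × 1 = 26.7 kips → 26.7 / 2 = 13.4 kips.
Bearing: edge l_c = 0.9688, r_n = 20.34 kips; interior l_c = 1.438, r_n = 21 kips; R_n = 20.34 + 1·21 = 41.34 kips → 20.7 kips.
Block shear: A_gv = 0.8125, A_nv = 0.5781, A_nt = 0.1094 in²; R_n = min(0.6F_uA_nv, 0.6F_yA_gv) + U_bs·F_u·A_nt = 31.94 kips → 16 kips.
Bolt shear governs: 13.4 kips.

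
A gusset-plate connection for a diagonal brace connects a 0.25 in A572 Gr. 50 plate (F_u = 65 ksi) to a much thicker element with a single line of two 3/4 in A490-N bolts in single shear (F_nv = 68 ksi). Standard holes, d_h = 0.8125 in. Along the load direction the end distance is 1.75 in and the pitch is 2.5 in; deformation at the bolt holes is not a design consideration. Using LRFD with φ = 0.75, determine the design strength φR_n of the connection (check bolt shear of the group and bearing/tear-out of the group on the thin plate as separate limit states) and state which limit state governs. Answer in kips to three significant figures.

45.1 kips (bolt shear governs)

Bolt shear: A_b = π·0.75²/4 = 0.4418 in²; R_n = 68 × 0.4418 × 2 × 1 = 60.08 kips → 0.75 × 60.08 = 45.1 kips.
Bearing (1.5 l_c t F_u ≤ 3.0 d t F_u): upper limit = 3.0·0.75·0.25·65 = 36.56 kips.
  Edge l_c = 1.75 − 0.8125/2 = 1.344 → r_n = 32.75 kips; interior l_c = 2.5 − 0.8125 = 1.688 → r_n = 36.56 kips.
  R_n,bearing = 1·32.75 + 1·36.56 = 69.32 kips → 0.75 × 69.32 = 52 kips.
Bolt shear governs: 45.1 kips.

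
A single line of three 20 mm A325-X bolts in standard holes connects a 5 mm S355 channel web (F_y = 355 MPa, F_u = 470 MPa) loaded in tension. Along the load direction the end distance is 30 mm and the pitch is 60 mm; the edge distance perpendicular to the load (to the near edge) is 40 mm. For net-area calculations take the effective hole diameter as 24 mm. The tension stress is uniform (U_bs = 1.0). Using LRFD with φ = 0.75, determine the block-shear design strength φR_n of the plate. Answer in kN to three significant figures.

Shear plane L_v = 30 + 2·60 = 150 mm; A_gv = 150 × 5 = 750 mm².
A_nv = (150 − 2.5·24) × 5 = 450 mm².
A_nt = (40 − 0.5·24) × 5 = 140 mm².
0.6 F_u A_nv = 126.9 kN; 0.6 F_y A_gv = 159.8 kN → shear rupture governs the shear term.
R_n = 126.9 + 1.0 × 470 × 140 / 1000 = 192.7 kN.
Design strength φR_n = 0.75 × 192.7 = 145 kN.

145 kN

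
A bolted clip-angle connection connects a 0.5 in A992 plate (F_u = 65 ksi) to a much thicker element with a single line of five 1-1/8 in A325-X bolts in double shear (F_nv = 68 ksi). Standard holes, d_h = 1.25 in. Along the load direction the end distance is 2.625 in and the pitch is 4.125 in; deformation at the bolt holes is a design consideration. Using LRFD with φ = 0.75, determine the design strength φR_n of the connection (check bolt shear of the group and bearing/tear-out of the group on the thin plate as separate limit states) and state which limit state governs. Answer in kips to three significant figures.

322 kips (bearing governs)

Bolt shear: A_b = π·1.125²/4 = 0.994 in²; R_n = 68 × 0.994 × 5 × 2 = 675.9 kips → 0.75 × 675.9 = 507 kips.
Bearing (1.2 l_c t F_u ≤ 2.4 d t F_u): upper limit = 2.4·1.125·0.5·65 = 87.75 kips.
  Edge l_c = 2.625 − 1.25/2 = 2 → r_n = 78 kips; interior l_c = 4.125 − 1.25 = 2.875 → r_n = 87.75 kips.
  R_n,bearing = 1·78 + 4·87.75 = 429 kips → 0.75 × 429 = 322 kips.
Bearing governs: 322 kips.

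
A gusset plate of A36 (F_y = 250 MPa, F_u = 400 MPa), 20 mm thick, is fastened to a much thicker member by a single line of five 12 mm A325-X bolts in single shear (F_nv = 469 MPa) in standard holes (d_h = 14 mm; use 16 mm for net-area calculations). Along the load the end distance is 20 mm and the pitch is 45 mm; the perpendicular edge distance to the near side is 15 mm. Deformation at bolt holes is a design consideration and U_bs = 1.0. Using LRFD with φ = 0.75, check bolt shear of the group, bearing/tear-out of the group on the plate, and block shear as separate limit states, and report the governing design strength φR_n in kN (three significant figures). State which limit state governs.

Bolt shear: A_b = π·12²/4 = 113.1 mm²; R_n = 469 × 113.1 × 5 × 1 / 1000 = 265.2 kN → 0.75 × 265.2 = 199 kN.
Bearing: edge l_c = 13, r_n = 124.8 kN; interior l_c = 31, r_n = 230.4 kN; R_n = 124.8 + 4·230.4 = 1046 kN → 785 kN.
Block shear: A_gv = 4000, A_nv = 2560, A_nt = 140 mm²; R_n = min(0.6F_uA_nv, 0.6F_yA_gv) + U_bs·F_u·A_nt = 656 kN → 492 kN.
Bolt shear governs: 199 kN.

199 kN (bolt shear governs)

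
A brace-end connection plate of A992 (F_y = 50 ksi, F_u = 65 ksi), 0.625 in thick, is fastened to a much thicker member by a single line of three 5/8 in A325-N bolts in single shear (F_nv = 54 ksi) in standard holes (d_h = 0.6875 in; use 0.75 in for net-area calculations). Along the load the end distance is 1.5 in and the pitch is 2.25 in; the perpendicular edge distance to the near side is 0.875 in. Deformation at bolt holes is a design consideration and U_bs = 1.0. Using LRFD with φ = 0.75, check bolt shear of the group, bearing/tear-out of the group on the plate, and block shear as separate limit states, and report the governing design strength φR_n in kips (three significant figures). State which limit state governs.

Bolt shear: A_b = π·0.625²/4 = 0.3068 in²; R_n = 54 × 0.3068 × 3 × 1 = 49.7 kips → 0.75 × 49.7 = 37.3 kips.
Bearing: edge l_c = 1.156, r_n = 56.37 kips; interior l_c = 1.562, r_n = 60.94 kips; R_n = 56.37 + 2·60.94 = 178.2 kips → 134 kips.
Block shear: A_gv = 3.75, A_nv = 2.578, A_nt = 0.3125 in²; R_n = min(0.6F_uA_nv, 0.6F_yA_gv) + U_bs·F_u·A_nt = 120.9 kips → 90.6 kips.
Bolt shear governs: 37.3 kips.

37.3 kips (bolt shear governs)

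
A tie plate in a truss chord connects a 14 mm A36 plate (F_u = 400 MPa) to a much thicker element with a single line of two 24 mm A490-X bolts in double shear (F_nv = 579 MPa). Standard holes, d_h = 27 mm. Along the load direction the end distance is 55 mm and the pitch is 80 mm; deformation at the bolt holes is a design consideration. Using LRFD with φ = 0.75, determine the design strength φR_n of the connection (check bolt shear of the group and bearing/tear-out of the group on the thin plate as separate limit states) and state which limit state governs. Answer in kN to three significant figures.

451 kN (bearing governs)

Bolt shear: A_b = π·24²/4 = 452.4 mm²; R_n = 579 × 452.4 × 2 × 2 / 1000 = 1048 kN → 0.75 × 1048 = 786 kN.
Bearing (1.2 l_c t F_u ≤ 2.4 d t F_u): upper limit = 2.4·24·14·400 / 1000 = 322.6 kN.
  Edge l_c = 55 − 27/2 = 41.5 → r_n = 278.9 kN; interior l_c = 80 − 27 = 53 → r_n = 322.6 kN.
  R_n,bearing = 1·278.9 + 1·322.6 = 601.4 kN → 0.75 × 601.4 = 451 kN.
Bearing governs: 451 kN.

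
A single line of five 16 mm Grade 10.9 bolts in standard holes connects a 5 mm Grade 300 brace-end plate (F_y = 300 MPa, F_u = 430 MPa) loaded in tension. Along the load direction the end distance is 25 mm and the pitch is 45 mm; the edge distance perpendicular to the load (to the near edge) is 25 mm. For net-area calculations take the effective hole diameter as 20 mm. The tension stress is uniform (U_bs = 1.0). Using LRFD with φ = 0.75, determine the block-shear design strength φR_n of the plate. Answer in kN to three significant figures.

135 kN

Shear plane L_v = 25 + 4·45 = 205 mm; A_gv = 205 × 5 = 1025 mm².
A_nv = (205 − 4.5·20) × 5 = 575 mm².
A_nt = (25 − 0.5·20) × 5 = 75 mm².
0.6 F_u A_nv = 148.3 kN; 0.6 F_y A_gv = 184.5 kN → shear rupture governs the shear term.
R_n = 148.3 + 1.0 × 430 × 75 / 1000 = 180.6 kN.
Design strength φR_n = 0.75 × 180.6 = 135 kN.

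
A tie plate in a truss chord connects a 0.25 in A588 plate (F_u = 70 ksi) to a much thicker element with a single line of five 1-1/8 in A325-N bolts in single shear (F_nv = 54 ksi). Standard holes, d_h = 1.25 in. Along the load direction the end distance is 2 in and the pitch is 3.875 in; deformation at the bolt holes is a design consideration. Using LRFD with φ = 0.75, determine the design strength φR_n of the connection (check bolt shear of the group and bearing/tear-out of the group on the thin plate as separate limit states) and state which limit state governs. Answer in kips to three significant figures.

163 kips (bearing governs)

Bolt shear: A_b = π·1.125²/4 = 0.994 in²; R_n = 54 × 0.994 × 5 × 1 = 268.4 kips → 0.75 × 268.4 = 201 kips.
Bearing (1.2 l_c t F_u ≤ 2.4 d t F_u): upper limit = 2.4·1.125·0.25·70 = 47.25 kips.
  Edge l_c = 2 − 1.25/2 = 1.375 → r_n = 28.88 kips; interior l_c = 3.875 − 1.25 = 2.625 → r_n = 47.25 kips.
  R_n,bearing = 1·28.88 + 4·47.25 = 217.9 kips → 0.75 × 217.9 = 163 kips.
Bearing governs: 163 kips.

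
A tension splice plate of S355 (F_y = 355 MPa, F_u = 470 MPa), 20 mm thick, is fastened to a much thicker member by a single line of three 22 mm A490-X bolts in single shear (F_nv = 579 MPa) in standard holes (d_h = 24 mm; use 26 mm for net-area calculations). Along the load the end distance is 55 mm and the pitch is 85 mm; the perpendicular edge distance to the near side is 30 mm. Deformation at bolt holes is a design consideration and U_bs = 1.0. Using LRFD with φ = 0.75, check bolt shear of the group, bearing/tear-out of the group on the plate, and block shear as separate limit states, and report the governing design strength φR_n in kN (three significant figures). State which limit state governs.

Bolt shear: A_b = π·22²/4 = 380.1 mm²; R_n = 579 × 380.1 × 3 × 1 / 1000 = 660.3 kN → 0.75 × 660.3 = 495 kN.
Bearing: edge l_c = 43, r_n = 485 kN; interior l_c = 61, r_n = 496.3 kN; R_n = 485 + 2·496.3 = 1478 kN → 1110 kN.
Block shear: A_gv = 4500, A_nv = 3200, A_nt = 340 mm²; R_n = min(0.6F_uA_nv, 0.6F_yA_gv) + U_bs·F_u·A_nt = 1062 kN → 797 kN.
Bolt shear governs: 495 kN.

495 kN (bolt shear governs)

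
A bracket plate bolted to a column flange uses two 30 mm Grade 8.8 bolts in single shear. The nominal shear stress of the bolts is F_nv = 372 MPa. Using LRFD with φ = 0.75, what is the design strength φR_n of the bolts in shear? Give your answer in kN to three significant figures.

394 kN

A_b = π × 30² / 4 = 706.9 mm².
R_n = F_nv · A_b · n · n_s = 372 × 706.9 × 2 × 1 / 1000 = 525.9 kN.
Design strength φR_n = 0.75 × 525.9 = 394 kN.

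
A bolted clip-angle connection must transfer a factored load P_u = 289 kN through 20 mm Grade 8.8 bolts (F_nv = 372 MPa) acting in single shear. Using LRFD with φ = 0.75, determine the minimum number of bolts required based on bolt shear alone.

A_b = π·20²/4 = 314.2 mm².
Per-bolt design strength φR_n = 0.75 × 372 × 314.2 × 1 / 1000 = 87.65 kN.
n ≥ 289 / 87.65 = 3.297 → use 4 bolts.

4 bolts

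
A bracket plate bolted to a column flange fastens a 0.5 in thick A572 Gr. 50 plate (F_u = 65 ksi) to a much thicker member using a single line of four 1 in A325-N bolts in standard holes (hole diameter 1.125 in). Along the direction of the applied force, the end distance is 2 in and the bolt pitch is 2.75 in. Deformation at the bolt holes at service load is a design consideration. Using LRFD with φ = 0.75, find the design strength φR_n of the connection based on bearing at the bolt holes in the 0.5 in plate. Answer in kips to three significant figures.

Per bolt r_n = 1.2 l_c t F_u ≤ 2.4 d t F_u; upper limit = 2.4 × 1 × 0.5 × 65 = 78 kips.
Edge bolt: l_c = 2 − 1.125/2 = 1.438 in → 1.2 × 1.438 × 0.5 × 65 = 56.06 → r_n = 56.06 kips.
Interior bolts: l_c = 2.75 − 1.125 = 1.625 in → 1.2 × 1.625 × 0.5 × 65 = 63.38 → r_n = 63.38 kips.
R_n = 1 × 56.06 + 3 × 63.38 = 246.2 kips.
Design strength φR_n = 0.75 × 246.2 = 185 kips.

185 kips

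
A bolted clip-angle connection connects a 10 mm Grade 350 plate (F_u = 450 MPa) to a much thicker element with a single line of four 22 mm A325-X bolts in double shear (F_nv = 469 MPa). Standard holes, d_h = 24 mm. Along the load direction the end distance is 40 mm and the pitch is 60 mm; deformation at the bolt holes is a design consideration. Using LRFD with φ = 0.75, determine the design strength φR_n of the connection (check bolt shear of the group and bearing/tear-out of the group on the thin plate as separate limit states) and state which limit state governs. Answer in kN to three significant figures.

551 kN (bearing governs)

Bolt shear: A_b = π·22²/4 = 380.1 mm²; R_n = 469 × 380.1 × 4 × 2 / 1000 = 1426 kN → 0.75 × 1426 = 1070 kN.
Bearing (1.2 l_c t F_u ≤ 2.4 d t F_u): upper limit = 2.4·22·10·450 / 1000 = 237.6 kN.
  Edge l_c = 40 − 24/2 = 28 → r_n = 151.2 kN; interior l_c = 60 − 24 = 36 → r_n = 194.4 kN.
  R_n,bearing = 1·151.2 + 3·194.4 = 734.4 kN → 0.75 × 734.4 = 551 kN.
Bearing governs: 551 kN.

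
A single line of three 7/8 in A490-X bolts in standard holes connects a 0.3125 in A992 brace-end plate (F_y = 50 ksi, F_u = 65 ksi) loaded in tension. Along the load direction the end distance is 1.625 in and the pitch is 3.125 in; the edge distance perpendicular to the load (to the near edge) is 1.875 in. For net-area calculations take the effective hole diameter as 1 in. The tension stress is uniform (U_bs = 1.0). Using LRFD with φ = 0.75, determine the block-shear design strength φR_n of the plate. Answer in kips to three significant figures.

Shear plane L_v = 1.625 + 2·3.125 = 7.875 in; A_gv = 7.875 × 0.3125 = 2.461 in².
A_nv = (7.875 − 2.5·1) × 0.3125 = 1.68 in².
A_nt = (1.875 − 0.5·1) × 0.3125 = 0.4297 in².
0.6 F_u A_nv = 65.51 kips; 0.6 F_y A_gv = 73.83 kips → shear rupture governs the shear term.
R_n = 65.51 + 1.0 × 65 × 0.4297 = 93.44 kips.
Design strength φR_n = 0.75 × 93.44 = 70.1 kips.

70.1 kips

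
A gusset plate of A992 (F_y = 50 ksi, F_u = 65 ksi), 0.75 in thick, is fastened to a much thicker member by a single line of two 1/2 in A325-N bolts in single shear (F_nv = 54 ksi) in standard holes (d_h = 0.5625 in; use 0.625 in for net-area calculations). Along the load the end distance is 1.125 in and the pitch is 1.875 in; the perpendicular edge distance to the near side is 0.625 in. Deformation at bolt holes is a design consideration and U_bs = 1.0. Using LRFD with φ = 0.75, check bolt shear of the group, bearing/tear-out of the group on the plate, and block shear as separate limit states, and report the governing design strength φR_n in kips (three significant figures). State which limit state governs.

15.9 kips (bolt shear governs)

Bolt shear: A_b = π·0.5²/4 = 0.1963 in²; R_n = 54 × 0.1963 × 2 × 1 = 21.21 kips → 0.75 × 21.21 = 15.9 kips.
Bearing: edge l_c = 0.8438, r_n = 49.36 kips; interior l_c = 1.312, r_n = 58.5 kips; R_n = 49.36 + 1·58.5 = 107.9 kips → 80.9 kips.
Block shear: A_gv = 2.25, A_nv = 1.547, A_nt = 0.2344 in²; R_n = min(0.6F_uA_nv, 0.6F_yA_gv) + U_bs·F_u·A_nt = 75.56 kips → 56.7 kips.
Bolt shear governs: 15.9 kips.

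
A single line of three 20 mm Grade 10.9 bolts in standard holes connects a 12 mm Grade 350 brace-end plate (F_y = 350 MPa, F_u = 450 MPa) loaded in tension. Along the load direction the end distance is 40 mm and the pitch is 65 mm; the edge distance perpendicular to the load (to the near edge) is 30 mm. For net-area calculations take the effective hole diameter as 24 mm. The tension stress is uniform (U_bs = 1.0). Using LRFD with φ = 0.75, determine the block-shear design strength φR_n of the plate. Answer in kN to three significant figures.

Shear plane L_v = 40 + 2·65 = 170 mm; A_gv = 170 × 12 = 2040 mm².
A_nv = (170 − 2.5·24) × 12 = 1320 mm².
A_nt = (30 − 0.5·24) × 12 = 216 mm².
0.6 F_u A_nv = 356.4 kN; 0.6 F_y A_gv = 428.4 kN → shear rupture governs the shear term.
R_n = 356.4 + 1.0 × 450 × 216 / 1000 = 453.6 kN.
Design strength φR_n = 0.75 × 453.6 = 340 kN.

340 kN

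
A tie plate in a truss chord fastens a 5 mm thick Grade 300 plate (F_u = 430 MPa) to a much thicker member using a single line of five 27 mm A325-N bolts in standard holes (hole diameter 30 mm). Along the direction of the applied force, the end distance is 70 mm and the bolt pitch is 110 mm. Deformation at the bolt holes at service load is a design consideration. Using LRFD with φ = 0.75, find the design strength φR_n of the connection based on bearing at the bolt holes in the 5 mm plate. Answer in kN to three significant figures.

Per bolt r_n = 1.2 l_c t F_u ≤ 2.4 d t F_u; upper limit = 2.4 × 27 × 5 × 430 / 1000 = 139.3 kN.
Edge bolt: l_c = 70 − 30/2 = 55 mm → 1.2 × 55 × 5 × 430 / 1000 = 141.9 → r_n = 139.3 kN.
Interior bolts: l_c = 110 − 30 = 80 mm → 1.2 × 80 × 5 × 430 / 1000 = 206.4 → r_n = 139.3 kN.
R_n = 1 × 139.3 + 4 × 139.3 = 696.6 kN.
Design strength φR_n = 0.75 × 696.6 = 522 kN.

522 kN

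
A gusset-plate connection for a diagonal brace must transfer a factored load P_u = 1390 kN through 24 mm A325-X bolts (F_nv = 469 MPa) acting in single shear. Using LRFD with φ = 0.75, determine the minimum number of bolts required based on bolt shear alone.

9 bolts

A_b = π·24²/4 = 452.4 mm².
Per-bolt design strength φR_n = 0.75 × 469 × 452.4 × 1 / 1000 = 159.1 kN.
n ≥ 1390 / 159.1 = 8.735 → use 9 bolts.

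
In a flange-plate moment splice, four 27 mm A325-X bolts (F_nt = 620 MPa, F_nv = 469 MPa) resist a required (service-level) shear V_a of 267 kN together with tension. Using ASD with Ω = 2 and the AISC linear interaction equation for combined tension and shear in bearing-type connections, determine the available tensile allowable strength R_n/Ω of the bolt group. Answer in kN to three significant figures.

570 kN

A_b = π·27²/4 = 572.6 mm²; f_rv = 267 × 1000 / (4 × 572.6) = 116.6 MPa.
F'_nt = 1.3 F_nt − (Ω F_nt / F_nv) f_rv = 1.3·620 − (2·620/469)·116.6 = 497.8 MPa, capped at F_nt → F'_nt = 497.8 MPa.
R_n = F'_nt · A_b · n = 497.8 × 572.6 × 4 / 1000 = 1140 kN.
Allowable strength R_n/Ω = 1140 / 2 = 570 kN.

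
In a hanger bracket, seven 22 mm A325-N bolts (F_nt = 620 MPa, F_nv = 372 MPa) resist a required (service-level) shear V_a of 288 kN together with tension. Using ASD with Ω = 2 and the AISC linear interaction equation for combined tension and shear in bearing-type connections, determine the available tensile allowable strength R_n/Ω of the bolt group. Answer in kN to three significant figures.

A_b = π·22²/4 = 380.1 mm²; f_rv = 288 × 1000 / (7 × 380.1) = 108.2 MPa.
F'_nt = 1.3 F_nt − (Ω F_nt / F_nv) f_rv = 1.3·620 − (2·620/372)·108.2 = 445.2 MPa, capped at F_nt → F'_nt = 445.2 MPa.
R_n = F'_nt · A_b · n = 445.2 × 380.1 × 7 / 1000 = 1185 kN.
Allowable strength R_n/Ω = 1185 / 2 = 592 kN.

592 kN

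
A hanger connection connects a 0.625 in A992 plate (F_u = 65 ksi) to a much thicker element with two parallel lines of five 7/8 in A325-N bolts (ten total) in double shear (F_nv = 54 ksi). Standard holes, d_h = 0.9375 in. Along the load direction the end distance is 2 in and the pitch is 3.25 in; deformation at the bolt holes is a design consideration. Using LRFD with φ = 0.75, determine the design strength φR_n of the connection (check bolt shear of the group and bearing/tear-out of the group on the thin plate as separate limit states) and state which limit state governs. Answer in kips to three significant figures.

487 kips (bolt shear governs)

Bolt shear: A_b = π·0.875²/4 = 0.6013 in²; R_n = 54 × 0.6013 × 10 × 2 = 649.4 kips → 0.75 × 649.4 = 487 kips.
Bearing (1.2 l_c t F_u ≤ 2.4 d t F_u): upper limit = 2.4·0.875·0.625·65 = 85.31 kips.
  Edge l_c = 2 − 0.9375/2 = 1.531 → r_n = 74.65 kips; interior l_c = 3.25 − 0.9375 = 2.312 → r_n = 85.31 kips.
  R_n,bearing = 2·74.65 + 8·85.31 = 831.8 kips → 0.75 × 831.8 = 624 kips.
Bolt shear governs: 487 kips.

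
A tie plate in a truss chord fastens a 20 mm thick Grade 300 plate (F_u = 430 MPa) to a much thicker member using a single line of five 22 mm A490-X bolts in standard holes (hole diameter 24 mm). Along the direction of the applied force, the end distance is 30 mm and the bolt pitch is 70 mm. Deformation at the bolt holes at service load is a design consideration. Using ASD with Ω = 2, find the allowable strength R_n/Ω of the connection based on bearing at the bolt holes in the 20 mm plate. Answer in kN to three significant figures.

1000 kN

Per bolt r_n = 1.2 l_c t F_u ≤ 2.4 d t F_u; upper limit = 2.4 × 22 × 20 × 430 / 1000 = 454.1 kN.
Edge bolt: l_c = 30 − 24/2 = 18 mm → 1.2 × 18 × 20 × 430 / 1000 = 185.8 → r_n = 185.8 kN.
Interior bolts: l_c = 70 − 24 = 46 mm → 1.2 × 46 × 20 × 430 / 1000 = 474.7 → r_n = 454.1 kN.
R_n = 1 × 185.8 + 4 × 454.1 = 2002 kN.
Allowable strength R_n/Ω = 2002 / 2 = 1000 kN.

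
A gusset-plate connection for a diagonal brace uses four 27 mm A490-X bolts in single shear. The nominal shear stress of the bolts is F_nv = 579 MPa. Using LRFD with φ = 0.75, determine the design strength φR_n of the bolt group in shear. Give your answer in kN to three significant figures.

995 kN

A_b = π × 27² / 4 = 572.6 mm².
R_n = F_nv · A_b · n · n_s = 579 × 572.6 × 4 × 1 / 1000 = 1326 kN.
Design strength φR_n = 0.75 × 1326 = 995 kN.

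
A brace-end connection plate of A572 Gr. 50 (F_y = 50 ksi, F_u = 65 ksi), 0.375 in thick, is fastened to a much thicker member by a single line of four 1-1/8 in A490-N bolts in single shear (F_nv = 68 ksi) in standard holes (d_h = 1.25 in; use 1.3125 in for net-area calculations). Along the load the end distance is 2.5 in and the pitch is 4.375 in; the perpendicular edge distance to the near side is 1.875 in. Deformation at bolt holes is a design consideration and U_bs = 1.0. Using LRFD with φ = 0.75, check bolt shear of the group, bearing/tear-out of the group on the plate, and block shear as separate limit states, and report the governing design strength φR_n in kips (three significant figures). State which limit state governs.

143 kips (block shear governs)

Bolt shear: A_b = π·1.125²/4 = 0.994 in²; R_n = 68 × 0.994 × 4 × 1 = 270.4 kips → 0.75 × 270.4 = 203 kips.
Bearing: edge l_c = 1.875, r_n = 54.84 kips; interior l_c = 3.125, r_n = 65.81 kips; R_n = 54.84 + 3·65.81 = 252.3 kips → 189 kips.
Block shear: A_gv = 5.859, A_nv = 4.137, A_nt = 0.457 in²; R_n = min(0.6F_uA_nv, 0.6F_yA_gv) + U_bs·F_u·A_nt = 191 kips → 143 kips.
Block shear governs: 143 kips.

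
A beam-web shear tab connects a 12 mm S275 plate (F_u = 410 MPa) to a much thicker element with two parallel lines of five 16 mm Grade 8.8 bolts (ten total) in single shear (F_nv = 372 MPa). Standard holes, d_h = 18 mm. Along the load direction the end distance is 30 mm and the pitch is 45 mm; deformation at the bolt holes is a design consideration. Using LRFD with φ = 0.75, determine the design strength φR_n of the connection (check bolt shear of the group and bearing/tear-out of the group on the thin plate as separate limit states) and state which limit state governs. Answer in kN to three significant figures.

Bolt shear: A_b = π·16²/4 = 201.1 mm²; R_n = 372 × 201.1 × 10 × 1 / 1000 = 748 kN → 0.75 × 748 = 561 kN.
Bearing (1.2 l_c t F_u ≤ 2.4 d t F_u): upper limit = 2.4·16·12·410 / 1000 = 188.9 kN.
  Edge l_c = 30 − 18/2 = 21 → r_n = 124 kN; interior l_c = 45 − 18 = 27 → r_n = 159.4 kN.
  R_n,bearing = 2·124 + 8·159.4 = 1523 kN → 0.75 × 1523 = 1140 kN.
Bolt shear governs: 561 kN.

561 kN (bolt shear governs)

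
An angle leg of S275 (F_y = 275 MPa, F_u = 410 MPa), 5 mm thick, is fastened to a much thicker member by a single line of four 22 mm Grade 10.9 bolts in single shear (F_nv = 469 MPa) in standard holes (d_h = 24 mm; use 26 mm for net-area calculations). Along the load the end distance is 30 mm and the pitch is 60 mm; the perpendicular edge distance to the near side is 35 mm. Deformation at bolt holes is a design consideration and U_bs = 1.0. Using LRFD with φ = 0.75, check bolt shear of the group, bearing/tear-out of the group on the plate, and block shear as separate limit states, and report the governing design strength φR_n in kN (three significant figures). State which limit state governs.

144 kN (block shear governs)

Bolt shear: A_b = π·22²/4 = 380.1 mm²; R_n = 469 × 380.1 × 4 × 1 / 1000 = 713.1 kN → 0.75 × 713.1 = 535 kN.
Bearing: edge l_c = 18, r_n = 44.28 kN; interior l_c = 36, r_n = 88.56 kN; R_n = 44.28 + 3·88.56 = 310 kN → 232 kN.
Block shear: A_gv = 1050, A_nv = 595, A_nt = 110 mm²; R_n = min(0.6F_uA_nv, 0.6F_yA_gv) + U_bs·F_u·A_nt = 191.5 kN → 144 kN.
Block shear governs: 144 kN.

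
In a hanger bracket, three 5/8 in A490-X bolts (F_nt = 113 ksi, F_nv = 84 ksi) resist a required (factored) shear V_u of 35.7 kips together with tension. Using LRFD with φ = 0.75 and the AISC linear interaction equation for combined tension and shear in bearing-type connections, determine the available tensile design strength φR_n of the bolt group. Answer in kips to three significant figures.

A_b = π·0.625²/4 = 0.3068 in²; f_rv = 35.7 / (3 × 0.3068) = 38.79 ksi.
F'_nt = 1.3 F_nt − (F_nt / φF_nv) f_rv = 1.3·113 − (113/(0.75·84))·38.79 = 77.33 ksi, capped at F_nt → F'_nt = 77.33 ksi.
R_n = F'_nt · A_b · n = 77.33 × 0.3068 × 3 = 71.17 kips.
Design strength φR_n = 0.75 × 71.17 = 53.4 kips.

53.4 kips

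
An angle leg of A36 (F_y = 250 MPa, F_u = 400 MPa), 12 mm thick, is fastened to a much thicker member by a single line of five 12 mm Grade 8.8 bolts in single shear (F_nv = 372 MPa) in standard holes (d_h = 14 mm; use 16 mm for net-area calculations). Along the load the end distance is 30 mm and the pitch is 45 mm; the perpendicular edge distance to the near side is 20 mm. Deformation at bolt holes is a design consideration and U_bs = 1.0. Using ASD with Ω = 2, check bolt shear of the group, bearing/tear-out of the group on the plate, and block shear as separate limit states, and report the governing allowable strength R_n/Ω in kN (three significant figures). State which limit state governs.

105 kN (bolt shear governs)

Bolt shear: A_b = π·12²/4 = 113.1 mm²; R_n = 372 × 113.1 × 5 × 1 / 1000 = 210.4 kN → 210.4 / 2 = 105 kN.
Bearing: edge l_c = 23, r_n = 132.5 kN; interior l_c = 31, r_n = 138.2 kN; R_n = 132.5 + 4·138.2 = 685.4 kN → 343 kN.
Block shear: A_gv = 2520, A_nv = 1656, A_nt = 144 mm²; R_n = min(0.6F_uA_nv, 0.6F_yA_gv) + U_bs·F_u·A_nt = 435.6 kN → 218 kN.
Bolt shear governs: 105 kN.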